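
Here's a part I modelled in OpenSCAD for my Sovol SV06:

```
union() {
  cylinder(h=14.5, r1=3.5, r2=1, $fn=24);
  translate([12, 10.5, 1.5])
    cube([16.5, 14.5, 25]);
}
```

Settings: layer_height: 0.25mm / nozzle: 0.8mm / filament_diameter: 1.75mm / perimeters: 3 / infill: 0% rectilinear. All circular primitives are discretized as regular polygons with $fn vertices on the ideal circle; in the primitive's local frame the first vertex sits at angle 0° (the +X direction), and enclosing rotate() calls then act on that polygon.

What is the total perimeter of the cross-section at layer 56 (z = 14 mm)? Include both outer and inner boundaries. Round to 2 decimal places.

68.81 mm

At z = 14 mm: the cone contributes a regular 24-gon of circumradius 1.086 (interpolated between r1=3.5 and r2=1 at t=0.966) (perimeter = 2·24·1.086·sin(180°/24) = 6.81 mm); the 16.5×14.5 cube at (12, 10.5) contributes its full rectangle (perimeter 62.00 mm); Combining (union): the 2 present regions are separate (no shared area or edge), so areas and boundary lengths simply add and each stays a separate island — boundary = 68.81 mm. Overall, the cross-section has 2 separate islands. Total boundary length (outer) = 68.81 mm.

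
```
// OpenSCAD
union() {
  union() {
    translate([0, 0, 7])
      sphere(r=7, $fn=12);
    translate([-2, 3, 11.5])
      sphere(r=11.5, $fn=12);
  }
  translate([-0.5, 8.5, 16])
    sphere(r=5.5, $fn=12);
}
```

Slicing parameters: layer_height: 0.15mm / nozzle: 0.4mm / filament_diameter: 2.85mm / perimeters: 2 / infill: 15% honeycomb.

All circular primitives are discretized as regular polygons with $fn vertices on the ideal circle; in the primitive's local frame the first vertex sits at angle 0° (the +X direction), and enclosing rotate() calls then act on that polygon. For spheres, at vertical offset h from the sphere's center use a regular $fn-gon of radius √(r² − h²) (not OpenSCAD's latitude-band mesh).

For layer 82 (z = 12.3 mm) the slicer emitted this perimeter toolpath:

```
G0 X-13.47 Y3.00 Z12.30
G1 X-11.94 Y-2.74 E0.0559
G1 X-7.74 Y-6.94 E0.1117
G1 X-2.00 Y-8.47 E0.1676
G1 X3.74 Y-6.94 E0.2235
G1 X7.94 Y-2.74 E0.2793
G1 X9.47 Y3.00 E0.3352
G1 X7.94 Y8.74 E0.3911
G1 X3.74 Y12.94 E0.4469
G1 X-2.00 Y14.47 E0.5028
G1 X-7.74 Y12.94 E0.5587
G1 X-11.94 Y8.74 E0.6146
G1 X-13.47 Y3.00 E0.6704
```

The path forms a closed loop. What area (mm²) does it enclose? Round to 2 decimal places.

395.06 mm²

Apply the shoelace formula to the sequence of (X, Y) vertices; enclosed area = 395.06 mm².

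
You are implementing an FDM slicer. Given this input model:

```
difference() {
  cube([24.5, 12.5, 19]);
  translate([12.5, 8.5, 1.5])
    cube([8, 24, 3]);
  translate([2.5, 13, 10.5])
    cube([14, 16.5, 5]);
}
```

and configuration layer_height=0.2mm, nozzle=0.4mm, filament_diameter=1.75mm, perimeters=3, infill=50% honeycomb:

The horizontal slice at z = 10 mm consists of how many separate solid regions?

At z = 10 mm: the cube is present — its section is the full 24.5×12.5 rectangle; the cube at (12.5, 8.5) does not reach this height (z outside [1.5, 4.5]); the cube at (2.5, 13) is absent (z outside [10.5, 15.5]); Taking the first minus the rest: none of the subtracted shapes is present at this height, so the 24.5×12.5 cube is unchanged — 1 connected region. The result has 1 disconnected region.

1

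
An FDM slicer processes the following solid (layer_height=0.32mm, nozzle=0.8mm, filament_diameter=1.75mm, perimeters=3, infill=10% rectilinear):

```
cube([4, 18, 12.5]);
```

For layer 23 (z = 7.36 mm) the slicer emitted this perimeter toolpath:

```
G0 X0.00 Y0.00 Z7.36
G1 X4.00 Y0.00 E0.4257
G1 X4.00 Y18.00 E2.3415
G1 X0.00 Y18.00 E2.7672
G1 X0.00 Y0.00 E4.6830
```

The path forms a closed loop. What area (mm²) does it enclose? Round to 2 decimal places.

Apply the shoelace formula to the sequence of (X, Y) vertices; enclosed area = 72.00 mm².

72.00 mm²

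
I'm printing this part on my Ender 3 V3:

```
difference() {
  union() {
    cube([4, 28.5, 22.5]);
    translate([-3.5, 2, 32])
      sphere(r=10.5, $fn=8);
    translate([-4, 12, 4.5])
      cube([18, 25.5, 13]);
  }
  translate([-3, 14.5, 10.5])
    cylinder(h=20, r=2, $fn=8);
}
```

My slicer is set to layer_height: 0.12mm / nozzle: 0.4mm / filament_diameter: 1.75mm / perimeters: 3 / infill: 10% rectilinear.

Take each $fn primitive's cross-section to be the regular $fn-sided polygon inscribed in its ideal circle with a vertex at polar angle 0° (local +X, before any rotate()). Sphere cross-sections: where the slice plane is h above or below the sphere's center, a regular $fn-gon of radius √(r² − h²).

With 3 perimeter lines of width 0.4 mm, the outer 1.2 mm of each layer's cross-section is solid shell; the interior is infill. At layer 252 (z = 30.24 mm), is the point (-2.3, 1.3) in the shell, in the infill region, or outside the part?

At z = 30.24 mm: the cube is absent (z outside [0, 22.5]); the r=10.5 sphere at (-3.5, 2) contributes a regular 8-gon of circumradius √(10.5²−1.76²) = 10.351; the cube at (-4, 12) is absent (z outside [4.5, 17.5]); Combining (union): only the r=10.5 sphere at (-3.5, 2) is present, so the union is just that shape — 1 connected region; the r=2 cylinder at (-3, 14.5) contributes a regular 8-gon of circumradius 2; Taking the first minus the rest: starting from that combined region, the r=2 cylinder at (-3, 14.5) misses the remaining region (no effect) — 1 connected region. Overall, the cross-section is a single solid region. The nearest boundary edge runs (6.85, 2.00)→(3.82, -5.32); distance from the point to it = 8.19 mm. The point is inside the cross-section and 8.19 mm from the nearest boundary — more than the 1.2 mm shell width (3 × 0.4), so it's in the infill interior.

infill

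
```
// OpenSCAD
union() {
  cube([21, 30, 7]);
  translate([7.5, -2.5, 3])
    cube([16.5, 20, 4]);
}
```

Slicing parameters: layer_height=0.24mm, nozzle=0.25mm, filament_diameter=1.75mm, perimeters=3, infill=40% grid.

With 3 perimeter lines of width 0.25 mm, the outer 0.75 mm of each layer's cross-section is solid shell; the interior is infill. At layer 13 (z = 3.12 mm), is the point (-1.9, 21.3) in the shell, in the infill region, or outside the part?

outside

At z = 3.12 mm: the 21×30 cube contributes its full rectangle; the 16.5×20 cube at (7.5, -2.5) contributes its full rectangle; Merging all regions: the regions partially overlap (shared area 236.25 mm²), so overlapping operands fuse into one piece — 1 connected region. Overall, the cross-section is a single solid region. The nearest boundary edge runs (0.00, 0.00)→(0.00, 30.00); distance from the point to it = 1.90 mm. The point is not inside any of the regions above, so it lies outside the cross-section (1.90 mm from the nearest boundary).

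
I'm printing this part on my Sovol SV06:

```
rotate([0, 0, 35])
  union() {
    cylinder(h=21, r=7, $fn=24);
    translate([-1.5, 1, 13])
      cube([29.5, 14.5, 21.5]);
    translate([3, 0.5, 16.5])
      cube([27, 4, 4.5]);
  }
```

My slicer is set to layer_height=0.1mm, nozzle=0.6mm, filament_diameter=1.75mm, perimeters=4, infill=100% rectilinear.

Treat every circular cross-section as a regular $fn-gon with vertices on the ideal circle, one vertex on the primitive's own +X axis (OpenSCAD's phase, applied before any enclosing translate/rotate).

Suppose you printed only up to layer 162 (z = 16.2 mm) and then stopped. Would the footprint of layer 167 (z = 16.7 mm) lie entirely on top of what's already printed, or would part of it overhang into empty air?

Compare the two slices. At z = 16.2: the r=7 cylinder gives a regular 24-gon of circumradius 7 (constant along its height) (area = (24/2)·7.000²·sin(360°/24) = 152.19 mm²); the cube at (-1.5, 1) is present — its section is the full 29.5×14.5 rectangle (area 427.75 mm²); the cube at (3, 0.5) does not reach this height (z outside [16.5, 21]); Taking the union: the regions partially overlap — summed areas 579.94 mm² minus the doubly-counted overlap 39.96 mm² gives 539.97 mm² — area = 539.97 mm²; (rotated 35° about Z; rotation is an isometry so areas/perimeters/island counts are preserved). At z = 16.7: the r=7 cylinder gives a regular 24-gon of circumradius 7 (constant along its height) (area = (24/2)·7.000²·sin(360°/24) = 152.19 mm²); the cube at (-1.5, 1) (footprint 29.5×14.5) is included at this height (area 427.75 mm²); the cube at (3, 0.5) is present — its section is the full 27×4 rectangle (area 108.00 mm²); Taking the union: the regions partially overlap — summed areas 687.94 mm² minus the doubly-counted overlap 129.41 mm² gives 558.52 mm² — area = 558.52 mm²; (whole slice rotated 35° about Z — lengths, areas and connectivity unchanged). Checking containment: at z = 16.7 the cross-section extends beyond the z = 16.2 cross-section by about 18.55 mm².

part overhangs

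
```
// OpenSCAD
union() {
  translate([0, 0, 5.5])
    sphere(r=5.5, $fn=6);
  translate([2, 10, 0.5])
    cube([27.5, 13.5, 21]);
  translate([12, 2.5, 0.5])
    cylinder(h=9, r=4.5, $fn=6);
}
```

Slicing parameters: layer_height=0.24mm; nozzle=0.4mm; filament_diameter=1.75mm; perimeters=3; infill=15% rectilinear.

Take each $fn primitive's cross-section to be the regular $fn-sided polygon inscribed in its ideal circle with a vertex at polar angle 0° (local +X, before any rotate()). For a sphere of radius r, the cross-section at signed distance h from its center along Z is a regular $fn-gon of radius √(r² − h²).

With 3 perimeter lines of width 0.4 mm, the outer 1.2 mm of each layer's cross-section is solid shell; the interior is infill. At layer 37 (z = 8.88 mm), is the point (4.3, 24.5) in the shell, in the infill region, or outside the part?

At z = 8.88 mm: the r=5.5 sphere contributes a regular 6-gon of circumradius √(5.5²−3.38²) = 4.339; the cube at (2, 10) is present — its section is the full 27.5×13.5 rectangle; the cylinder at (12, 2.5): section is a regular 6-gon, circumradius r=4.5; Combining (union): the 3 present regions are separate (no shared area or edge), so areas and boundary lengths simply add and each stays a separate island — 3 connected regions. Overall, the cross-section has 3 separate islands. The nearest boundary edge runs (2.00, 23.50)→(29.50, 23.50); distance from the point to it = 1.00 mm. The point is not inside any of the regions above, so it lies outside the cross-section (1.00 mm from the nearest boundary).

outside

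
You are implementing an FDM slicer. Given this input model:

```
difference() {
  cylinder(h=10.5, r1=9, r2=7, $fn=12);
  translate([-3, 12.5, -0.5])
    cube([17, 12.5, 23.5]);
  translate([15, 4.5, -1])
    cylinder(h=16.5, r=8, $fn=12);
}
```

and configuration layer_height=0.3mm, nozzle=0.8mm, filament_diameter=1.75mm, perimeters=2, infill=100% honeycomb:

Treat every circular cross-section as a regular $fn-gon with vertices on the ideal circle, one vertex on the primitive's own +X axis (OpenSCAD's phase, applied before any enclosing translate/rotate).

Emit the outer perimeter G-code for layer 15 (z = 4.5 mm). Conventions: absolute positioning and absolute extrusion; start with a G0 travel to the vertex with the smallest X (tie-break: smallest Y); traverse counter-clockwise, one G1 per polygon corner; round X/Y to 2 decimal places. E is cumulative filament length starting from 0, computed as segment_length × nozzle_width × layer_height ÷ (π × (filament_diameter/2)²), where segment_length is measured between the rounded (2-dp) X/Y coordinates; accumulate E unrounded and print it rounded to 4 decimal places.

G0 X-8.14 Y0.00 Z4.50
G1 X-7.05 Y-4.07 E0.4204
G1 X-4.07 Y-7.05 E0.8409
G1 X0.00 Y-8.14 E1.2613
G1 X4.07 Y-7.05 E1.6818
G1 X7.05 Y-4.07 E2.1023
G1 X8.14 Y0.00 E2.5227
G1 X7.05 Y4.07 E2.9431
G1 X4.07 Y7.05 E3.3636
G1 X0.00 Y8.14 E3.7840
G1 X-4.07 Y7.05 E4.2045
G1 X-7.05 Y4.07 E4.6250
G1 X-8.14 Y0.00 E5.0454

At z = 4.5 mm: the cone: at t=0.429 of its height the radius interpolates to r₁+(r₂−r₁)t = 8.143, giving a regular 12-gon of that circumradius; the cube at (-3, 12.5) is present — its section is the full 17×12.5 rectangle; the r=8 cylinder at (15, 4.5) gives a regular 12-gon of circumradius 8 (constant along its height); Subtracting the remaining from the first: starting from the cone, the 17×12.5 cube at (-3, 12.5) misses the remaining region (no effect); the r=8 cylinder at (15, 4.5) misses the remaining region (no effect) — 1 connected region. The outline is a single polygon with 12 vertices. Extrusion per mm of travel: 0.8 × 0.3 / (π × 0.875²) = 0.099780. Accumulating E over each segment gives final E = 5.0454.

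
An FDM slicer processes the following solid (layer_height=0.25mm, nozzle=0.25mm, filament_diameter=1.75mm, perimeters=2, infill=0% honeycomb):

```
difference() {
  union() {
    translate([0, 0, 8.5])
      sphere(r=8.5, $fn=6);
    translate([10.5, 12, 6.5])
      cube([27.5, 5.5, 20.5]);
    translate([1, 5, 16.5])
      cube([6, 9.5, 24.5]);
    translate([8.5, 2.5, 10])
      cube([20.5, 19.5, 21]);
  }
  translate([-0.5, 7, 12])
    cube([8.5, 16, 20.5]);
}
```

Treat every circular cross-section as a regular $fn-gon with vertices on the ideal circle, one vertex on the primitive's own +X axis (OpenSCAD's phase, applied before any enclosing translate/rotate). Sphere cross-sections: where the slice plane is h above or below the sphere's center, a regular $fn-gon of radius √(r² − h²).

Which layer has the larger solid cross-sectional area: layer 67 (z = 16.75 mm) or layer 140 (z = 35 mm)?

layer 67 (z = 16.75 mm)

Layer 67 (z = 16.75): the r=8.5 sphere contributes a regular 6-gon of circumradius √(8.5²−8.25²) = 2.046 (area = (6/2)·2.046²·sin(360°/6) = 10.88 mm²); the 27.5×5.5 cube at (10.5, 12) contributes its full rectangle (area 151.25 mm²); the 6×9.5 cube at (1, 5) contributes its full rectangle (area 57.00 mm²); the cube at (8.5, 2.5) (footprint 20.5×19.5) is included at this height (area 399.75 mm²); Taking the union: the regions partially overlap — summed areas 618.88 mm² minus the doubly-counted overlap 101.75 mm² gives 517.13 mm² — area = 517.13 mm²; the cube at (-0.5, 7) is present — its section is the full 8.5×16 rectangle (area 136.00 mm²); Taking the first minus the rest: starting from the result so far (517.13 mm²), the 8.5×16 cube at (-0.5, 7) partially overlaps it — only the 45.00 mm² overlap (of its 136.00 mm²) is removed, clipping the outline — area = 472.13 mm². So its area = 472.13 mm². Layer 140 (z = 35): the sphere is absent (|z−center|=26.500 > r=8.5); the cube at (10.5, 12) is not intersected at this z (z outside [6.5, 27]); the cube at (1, 5) (footprint 6×9.5) is included at this height (area 57.00 mm²); the cube at (8.5, 2.5) is not intersected at this z (z outside [10, 31]); Merging all regions: only the 6×9.5 cube at (1, 5) is present, so the union is just that shape — area = 57.00 mm²; the cube at (-0.5, 7) does not reach this height (z outside [12, 32.5]); After the difference (first − rest): none of the subtracted shapes is present at this height, so that combined region is unchanged — area = 57.00 mm². So its area = 57.00 mm². Layer 67 is larger (472.13 vs 57.00 mm²).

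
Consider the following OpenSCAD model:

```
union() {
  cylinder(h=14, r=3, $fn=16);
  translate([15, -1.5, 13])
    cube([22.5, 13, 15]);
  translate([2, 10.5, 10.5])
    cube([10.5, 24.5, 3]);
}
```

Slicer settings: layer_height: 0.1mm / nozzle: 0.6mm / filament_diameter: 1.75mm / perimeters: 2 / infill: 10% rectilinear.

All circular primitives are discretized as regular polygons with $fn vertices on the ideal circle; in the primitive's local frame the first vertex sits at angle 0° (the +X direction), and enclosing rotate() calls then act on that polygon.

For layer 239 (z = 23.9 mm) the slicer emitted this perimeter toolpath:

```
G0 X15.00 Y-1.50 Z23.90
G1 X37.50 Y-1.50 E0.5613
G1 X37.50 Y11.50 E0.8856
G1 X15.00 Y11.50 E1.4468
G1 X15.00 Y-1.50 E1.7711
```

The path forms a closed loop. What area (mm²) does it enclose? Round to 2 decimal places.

Apply the shoelace formula to the sequence of (X, Y) vertices; enclosed area = 292.50 mm².

292.50 mm²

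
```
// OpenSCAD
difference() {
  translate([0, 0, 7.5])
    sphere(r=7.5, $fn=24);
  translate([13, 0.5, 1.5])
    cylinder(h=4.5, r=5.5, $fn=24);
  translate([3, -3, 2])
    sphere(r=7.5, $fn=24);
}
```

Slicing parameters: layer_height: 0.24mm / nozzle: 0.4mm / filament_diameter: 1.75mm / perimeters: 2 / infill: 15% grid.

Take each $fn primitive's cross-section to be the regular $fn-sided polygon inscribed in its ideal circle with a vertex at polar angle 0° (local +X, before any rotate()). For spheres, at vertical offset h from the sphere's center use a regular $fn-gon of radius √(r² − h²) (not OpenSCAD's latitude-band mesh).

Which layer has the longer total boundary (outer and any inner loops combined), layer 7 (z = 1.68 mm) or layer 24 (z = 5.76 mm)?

layer 24 (z = 5.76 mm)

Layer 7 (z = 1.68): the r=7.5 sphere contributes a regular 24-gon of circumradius √(7.5²−5.82²) = 4.730 (perimeter = 2·24·4.730·sin(180°/24) = 29.64 mm); the r=5.5 cylinder at (13, 0.5) gives a regular 24-gon of circumradius 5.5 (constant along its height) (perimeter = 2·24·5.500·sin(180°/24) = 34.46 mm); the sphere at (3, -3): section is a regular 24-gon, circumradius = √(r²−h²) = √(7.5²−0.32²) = 7.493 (perimeter = 2·24·7.493·sin(180°/24) = 46.95 mm); Taking the first minus the rest: starting from the r=7.5 sphere, the r=5.5 cylinder at (13, 0.5) misses the remaining region (no effect); the r=7.5 sphere at (3, -3) partially overlaps it — only the 59.62 mm² overlap (of its 174.38 mm²) is removed, clipping the outline — boundary = 20.41 mm. So its perimeter = 20.41 mm. Layer 24 (z = 5.76): the r=7.5 sphere slices to a regular 24-gon of circumradius 7.295 (√(r²−h²) with h=1.74 from center) (perimeter = 2·24·7.295·sin(180°/24) = 45.71 mm); the cylinder at (13, 0.5): section is a regular 24-gon, circumradius r=5.5 (perimeter = 2·24·5.500·sin(180°/24) = 34.46 mm); the sphere at (3, -3): section is a regular 24-gon, circumradius = √(r²−h²) = √(7.5²−3.76²) = 6.489 (perimeter = 2·24·6.489·sin(180°/24) = 40.66 mm); After the difference (first − rest): starting from the r=7.5 sphere, the r=5.5 cylinder at (13, 0.5) misses the remaining region (no effect); the r=7.5 sphere at (3, -3) partially overlaps it — only the 89.76 mm² overlap (of its 130.79 mm²) is removed, clipping the outline — boundary = 48.89 mm. So its perimeter = 48.89 mm. Layer 24 is larger (48.89 vs 20.41 mm).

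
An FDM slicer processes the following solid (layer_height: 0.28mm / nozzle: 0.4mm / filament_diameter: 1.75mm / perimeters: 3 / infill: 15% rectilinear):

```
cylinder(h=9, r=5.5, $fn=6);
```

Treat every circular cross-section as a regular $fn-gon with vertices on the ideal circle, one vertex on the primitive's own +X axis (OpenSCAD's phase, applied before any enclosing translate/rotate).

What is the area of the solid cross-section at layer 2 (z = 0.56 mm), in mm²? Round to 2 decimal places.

78.59 mm²

At z = 0.56 mm: the cylinder: section is a regular 6-gon, circumradius r=5.5 (area = (6/2)·5.500²·sin(360°/6) = 78.59 mm²). Overall, the cross-section is a single solid region. Net area = 78.59 mm².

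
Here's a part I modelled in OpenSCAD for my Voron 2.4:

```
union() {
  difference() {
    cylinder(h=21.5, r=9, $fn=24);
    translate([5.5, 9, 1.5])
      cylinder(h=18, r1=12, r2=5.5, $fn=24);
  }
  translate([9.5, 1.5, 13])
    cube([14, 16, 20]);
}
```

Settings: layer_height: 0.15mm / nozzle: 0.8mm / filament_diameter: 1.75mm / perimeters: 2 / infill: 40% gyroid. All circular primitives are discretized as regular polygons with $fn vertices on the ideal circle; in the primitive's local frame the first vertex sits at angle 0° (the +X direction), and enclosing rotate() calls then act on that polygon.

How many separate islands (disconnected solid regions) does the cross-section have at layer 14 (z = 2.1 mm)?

1

At z = 2.1 mm: the r=9 cylinder contributes a regular 24-gon of circumradius 9; the cone at (5.5, 9) (r1=12→r2=5.5) has section circumradius 11.783 here — a regular 24-gon; Taking the first minus the rest: starting from the r=9 cylinder, the cone at (5.5, 9) partially overlaps it — only the 124.80 mm² overlap (of its 431.23 mm²) is removed, clipping the outline — 1 connected region; the cube at (9.5, 1.5) does not reach this height (z outside [13, 33]); Combining (union): only the result so far is present, so the union is just that shape — 1 connected region. Overall, the cross-section is a single solid region. Island count = 1.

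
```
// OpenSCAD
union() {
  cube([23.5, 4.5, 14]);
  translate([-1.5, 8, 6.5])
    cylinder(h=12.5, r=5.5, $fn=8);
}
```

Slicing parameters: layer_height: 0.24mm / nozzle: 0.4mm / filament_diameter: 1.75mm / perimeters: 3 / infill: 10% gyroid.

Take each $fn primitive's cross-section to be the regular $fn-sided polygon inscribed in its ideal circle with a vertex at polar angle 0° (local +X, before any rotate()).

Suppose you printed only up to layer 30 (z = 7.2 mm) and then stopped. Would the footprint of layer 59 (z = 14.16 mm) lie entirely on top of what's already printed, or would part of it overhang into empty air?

entirely on top

Compare the two slices. At z = 7.2: the 23.5×4.5 cube contributes its full rectangle (area 105.75 mm²); the cylinder at (-1.5, 8): section is a regular 8-gon, circumradius r=5.5 (area = (8/2)·5.500²·sin(360°/8) = 85.56 mm²); Taking the union: the regions partially overlap — summed areas 191.31 mm² minus the doubly-counted overlap 2.14 mm² gives 189.17 mm² — area = 189.17 mm². At z = 14.16: the cube is absent (z outside [0, 14]); the r=5.5 cylinder at (-1.5, 8) gives a regular 8-gon of circumradius 5.5 (constant along its height) (area = (8/2)·5.500²·sin(360°/8) = 85.56 mm²); Taking the union: only the r=5.5 cylinder at (-1.5, 8) is present, so the union is just that shape — area = 85.56 mm². Checking containment: the cross-section at z = 14.16 is a subset of the cross-section at z = 7.2.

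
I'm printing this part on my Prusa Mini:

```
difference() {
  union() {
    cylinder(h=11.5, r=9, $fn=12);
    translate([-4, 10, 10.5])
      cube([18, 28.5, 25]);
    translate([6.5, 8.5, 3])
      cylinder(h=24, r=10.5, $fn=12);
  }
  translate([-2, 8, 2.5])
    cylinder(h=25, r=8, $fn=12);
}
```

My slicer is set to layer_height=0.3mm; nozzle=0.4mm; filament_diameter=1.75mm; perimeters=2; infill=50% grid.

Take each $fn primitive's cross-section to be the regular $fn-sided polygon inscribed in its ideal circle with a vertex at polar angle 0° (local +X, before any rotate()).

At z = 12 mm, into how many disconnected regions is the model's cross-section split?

At z = 12 mm: the cylinder does not reach this height (z outside [0, 11.5]); the 18×28.5 cube at (-4, 10) contributes its full rectangle; the r=10.5 cylinder at (6.5, 8.5) contributes a regular 12-gon of circumradius 10.5; Combining (union): the regions partially overlap (shared area 125.35 mm²), so overlapping operands fuse into one piece — 1 connected region; the r=8 cylinder at (-2, 8) gives a regular 12-gon of circumradius 8 (constant along its height); After the difference (first − rest): starting from that combined region, the r=8 cylinder at (-2, 8) partially overlaps it — only the 114.36 mm² overlap (of its 192.00 mm²) is removed, clipping the outline — 1 connected region. The result has 1 disconnected region.

1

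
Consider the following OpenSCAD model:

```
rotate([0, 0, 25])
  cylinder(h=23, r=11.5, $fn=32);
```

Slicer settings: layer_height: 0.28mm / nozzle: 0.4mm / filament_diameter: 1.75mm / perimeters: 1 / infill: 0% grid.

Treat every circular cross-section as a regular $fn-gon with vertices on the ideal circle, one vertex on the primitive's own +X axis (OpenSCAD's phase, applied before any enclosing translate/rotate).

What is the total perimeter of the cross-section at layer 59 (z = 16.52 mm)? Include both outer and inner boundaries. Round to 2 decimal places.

At z = 16.52 mm: the r=11.5 cylinder gives a regular 32-gon of circumradius 11.5 (constant along its height) (perimeter = 2·32·11.500·sin(180°/32) = 72.14 mm); (rotated 25° about Z; rotation is an isometry so areas/perimeters/island counts are preserved). Overall, the cross-section is a single solid region. Total boundary length (outer) = 72.14 mm.

72.14 mm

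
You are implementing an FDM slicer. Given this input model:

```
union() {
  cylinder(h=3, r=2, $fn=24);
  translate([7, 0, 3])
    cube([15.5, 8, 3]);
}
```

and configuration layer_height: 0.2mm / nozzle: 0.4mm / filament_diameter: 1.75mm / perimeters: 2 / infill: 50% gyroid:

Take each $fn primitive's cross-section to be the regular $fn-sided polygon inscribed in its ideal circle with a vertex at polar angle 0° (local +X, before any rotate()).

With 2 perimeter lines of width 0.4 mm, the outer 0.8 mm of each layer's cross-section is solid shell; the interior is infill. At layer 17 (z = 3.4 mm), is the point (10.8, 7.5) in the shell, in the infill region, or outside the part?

shell

At z = 3.4 mm: the cylinder is absent (z outside [0, 3]); the cube at (7, 0) is present — its section is the full 15.5×8 rectangle; Merging all regions: only the 15.5×8 cube at (7, 0) is present, so the union is just that shape — 1 connected region. Overall, the cross-section is a single solid region. The nearest boundary edge runs (22.50, 8.00)→(7.00, 8.00); distance from the point to it = 0.50 mm. The point is inside the cross-section, 0.50 mm from the nearest boundary — within the 0.8 mm shell band (2 × 0.4).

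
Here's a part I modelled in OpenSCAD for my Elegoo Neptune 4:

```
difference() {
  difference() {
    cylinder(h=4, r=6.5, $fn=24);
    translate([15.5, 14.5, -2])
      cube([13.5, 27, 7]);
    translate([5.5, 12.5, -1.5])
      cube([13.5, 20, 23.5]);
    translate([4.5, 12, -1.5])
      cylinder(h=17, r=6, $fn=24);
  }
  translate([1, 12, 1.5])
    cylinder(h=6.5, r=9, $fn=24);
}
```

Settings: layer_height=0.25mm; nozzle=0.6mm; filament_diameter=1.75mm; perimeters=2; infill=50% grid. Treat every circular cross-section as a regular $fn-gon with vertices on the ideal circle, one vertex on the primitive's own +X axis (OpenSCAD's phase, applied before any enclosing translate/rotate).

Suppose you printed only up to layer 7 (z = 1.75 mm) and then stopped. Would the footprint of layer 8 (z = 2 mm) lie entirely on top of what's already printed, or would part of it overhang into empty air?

Compare the two slices. At z = 1.75: the cylinder: section is a regular 24-gon, circumradius r=6.5 (area = (24/2)·6.500²·sin(360°/24) = 131.22 mm²); the cube at (15.5, 14.5) (footprint 13.5×27) is included at this height (area 364.50 mm²); the cube at (5.5, 12.5) is present — its section is the full 13.5×20 rectangle (area 270.00 mm²); the r=6 cylinder at (4.5, 12) contributes a regular 24-gon of circumradius 6 (area = (24/2)·6.000²·sin(360°/24) = 111.81 mm²); After the difference (first − rest): starting from the r=6.5 cylinder (131.22 mm²), the 13.5×27 cube at (15.5, 14.5) misses the remaining region (no effect); the 13.5×20 cube at (5.5, 12.5) misses the remaining region (no effect); the r=6 cylinder at (4.5, 12) misses the remaining region (no effect) — area = 131.22 mm²; the r=9 cylinder at (1, 12) gives a regular 24-gon of circumradius 9 (constant along its height) (area = (24/2)·9.000²·sin(360°/24) = 251.57 mm²); After the difference (first − rest): starting from that combined region (131.22 mm²), the r=9 cylinder at (1, 12) partially overlaps it — only the 21.73 mm² overlap (of its 251.57 mm²) is removed, clipping the outline — area = 109.49 mm². At z = 2: the cylinder: section is a regular 24-gon, circumradius r=6.5 (area = (24/2)·6.500²·sin(360°/24) = 131.22 mm²); the cube at (15.5, 14.5) (footprint 13.5×27) is included at this height (area 364.50 mm²); the cube at (5.5, 12.5) (footprint 13.5×20) is included at this height (area 270.00 mm²); the r=6 cylinder at (4.5, 12) contributes a regular 24-gon of circumradius 6 (area = (24/2)·6.000²·sin(360°/24) = 111.81 mm²); Taking the first minus the rest: starting from the r=6.5 cylinder (131.22 mm²), the 13.5×27 cube at (15.5, 14.5) misses the remaining region (no effect); the 13.5×20 cube at (5.5, 12.5) misses the remaining region (no effect); the r=6 cylinder at (4.5, 12) misses the remaining region (no effect) — area = 131.22 mm²; the r=9 cylinder at (1, 12) gives a regular 24-gon of circumradius 9 (constant along its height) (area = (24/2)·9.000²·sin(360°/24) = 251.57 mm²); Subtracting the remaining from the first: starting from the result so far (131.22 mm²), the r=9 cylinder at (1, 12) partially overlaps it — only the 21.73 mm² overlap (of its 251.57 mm²) is removed, clipping the outline — area = 109.49 mm². Checking containment: the cross-section at z = 2 is a subset of the cross-section at z = 1.75.

entirely on top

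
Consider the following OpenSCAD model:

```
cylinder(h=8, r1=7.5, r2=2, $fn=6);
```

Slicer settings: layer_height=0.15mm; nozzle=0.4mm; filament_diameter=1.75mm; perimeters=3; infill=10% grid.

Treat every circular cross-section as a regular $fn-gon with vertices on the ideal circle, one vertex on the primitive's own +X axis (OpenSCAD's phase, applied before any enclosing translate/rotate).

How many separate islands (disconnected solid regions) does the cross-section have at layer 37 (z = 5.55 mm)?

1

At z = 5.55 mm: the cone: at t=0.694 of its height the radius interpolates to r₁+(r₂−r₁)t = 3.684, giving a regular 6-gon of that circumradius. Overall, the cross-section is a single solid region. Island count = 1.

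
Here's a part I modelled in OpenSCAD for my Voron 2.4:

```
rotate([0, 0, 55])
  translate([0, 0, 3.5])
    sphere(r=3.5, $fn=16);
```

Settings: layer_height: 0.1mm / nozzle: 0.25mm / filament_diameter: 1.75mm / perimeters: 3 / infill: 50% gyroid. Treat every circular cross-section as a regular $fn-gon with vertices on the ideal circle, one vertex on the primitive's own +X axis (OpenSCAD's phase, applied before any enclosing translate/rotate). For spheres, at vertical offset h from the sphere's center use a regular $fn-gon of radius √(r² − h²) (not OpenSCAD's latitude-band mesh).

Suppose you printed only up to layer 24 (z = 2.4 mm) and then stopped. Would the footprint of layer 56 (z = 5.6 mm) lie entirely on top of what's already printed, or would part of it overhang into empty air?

Compare the two slices. At z = 2.4: the r=3.5 sphere contributes a regular 16-gon of circumradius √(3.5²−1.1²) = 3.323 (area = (16/2)·3.323²·sin(360°/16) = 33.80 mm²); (rotated 55° about Z; rotation is an isometry so areas/perimeters/island counts are preserved). At z = 5.6: the r=3.5 sphere contributes a regular 16-gon of circumradius √(3.5²−2.1²) = 2.800 (area = (16/2)·2.800²·sin(360°/16) = 24.00 mm²); (rotated 55° about Z; rotation is an isometry so areas/perimeters/island counts are preserved). Checking containment: the cross-section at z = 5.6 is a subset of the cross-section at z = 2.4.

entirely on top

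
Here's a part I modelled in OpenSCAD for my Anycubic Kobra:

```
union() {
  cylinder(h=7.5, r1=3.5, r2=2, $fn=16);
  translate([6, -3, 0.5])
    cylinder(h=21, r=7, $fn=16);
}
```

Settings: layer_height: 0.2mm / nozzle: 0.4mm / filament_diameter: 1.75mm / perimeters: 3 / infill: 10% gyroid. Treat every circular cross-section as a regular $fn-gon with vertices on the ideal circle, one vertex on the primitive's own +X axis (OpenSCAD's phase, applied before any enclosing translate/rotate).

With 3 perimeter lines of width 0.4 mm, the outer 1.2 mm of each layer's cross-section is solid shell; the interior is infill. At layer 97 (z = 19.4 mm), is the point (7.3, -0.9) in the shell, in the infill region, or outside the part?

infill

At z = 19.4 mm: the cone is absent (z outside [0, 7.5]); the cylinder at (6, -3): section is a regular 16-gon, circumradius r=7; Merging all regions: only the r=7 cylinder at (6, -3) is present, so the union is just that shape — 1 connected region. Overall, the cross-section is a single solid region. The nearest boundary edge runs (10.95, 1.95)→(8.68, 3.47); distance from the point to it = 4.40 mm. The point is inside the cross-section and 4.40 mm from the nearest boundary — more than the 1.2 mm shell width (3 × 0.4), so it's in the infill interior.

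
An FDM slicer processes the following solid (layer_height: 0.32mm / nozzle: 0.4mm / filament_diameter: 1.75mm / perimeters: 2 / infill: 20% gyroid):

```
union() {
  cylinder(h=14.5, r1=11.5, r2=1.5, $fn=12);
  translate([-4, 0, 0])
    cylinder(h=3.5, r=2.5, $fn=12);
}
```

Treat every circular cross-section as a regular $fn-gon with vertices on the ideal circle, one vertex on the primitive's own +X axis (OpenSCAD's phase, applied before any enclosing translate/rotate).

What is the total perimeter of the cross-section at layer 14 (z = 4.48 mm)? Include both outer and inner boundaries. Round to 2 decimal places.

52.24 mm

At z = 4.48 mm: the cone (r1=11.5→r2=1.5) has section circumradius 8.410 here — a regular 12-gon (perimeter = 2·12·8.410·sin(180°/12) = 52.24 mm); the cylinder at (-4, 0) is not intersected at this z (z outside [0, 3.5]); Taking the union: only the cone is present, so the union is just that shape — boundary = 52.24 mm. Overall, the cross-section is a single solid region. Total boundary length (outer) = 52.24 mm.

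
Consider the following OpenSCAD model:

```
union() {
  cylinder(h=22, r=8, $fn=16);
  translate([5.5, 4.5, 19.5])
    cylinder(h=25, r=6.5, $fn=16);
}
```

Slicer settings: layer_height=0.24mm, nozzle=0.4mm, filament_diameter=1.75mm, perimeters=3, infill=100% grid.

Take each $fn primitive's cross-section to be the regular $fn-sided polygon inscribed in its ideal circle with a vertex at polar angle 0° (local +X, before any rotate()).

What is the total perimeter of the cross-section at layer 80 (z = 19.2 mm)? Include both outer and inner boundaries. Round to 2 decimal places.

At z = 19.2 mm: the r=8 cylinder gives a regular 16-gon of circumradius 8 (constant along its height) (perimeter = 2·16·8.000·sin(180°/16) = 49.94 mm); the cylinder at (5.5, 4.5) is not intersected at this z (z outside [19.5, 44.5]); Combining (union): only the r=8 cylinder is present, so the union is just that shape — boundary = 49.94 mm. Overall, the cross-section is a single solid region. Total boundary length (outer) = 49.94 mm.

49.94 mm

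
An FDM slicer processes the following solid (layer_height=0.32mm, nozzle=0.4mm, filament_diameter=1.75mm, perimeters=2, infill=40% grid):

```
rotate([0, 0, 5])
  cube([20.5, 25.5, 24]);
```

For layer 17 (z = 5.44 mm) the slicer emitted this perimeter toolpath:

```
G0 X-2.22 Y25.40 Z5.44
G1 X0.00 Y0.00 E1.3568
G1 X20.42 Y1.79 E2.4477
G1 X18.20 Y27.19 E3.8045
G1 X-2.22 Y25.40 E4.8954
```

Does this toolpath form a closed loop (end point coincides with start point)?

yes

Start point (G0): (-2.22, 25.40). End point (last G1): the path returns to the start — closed.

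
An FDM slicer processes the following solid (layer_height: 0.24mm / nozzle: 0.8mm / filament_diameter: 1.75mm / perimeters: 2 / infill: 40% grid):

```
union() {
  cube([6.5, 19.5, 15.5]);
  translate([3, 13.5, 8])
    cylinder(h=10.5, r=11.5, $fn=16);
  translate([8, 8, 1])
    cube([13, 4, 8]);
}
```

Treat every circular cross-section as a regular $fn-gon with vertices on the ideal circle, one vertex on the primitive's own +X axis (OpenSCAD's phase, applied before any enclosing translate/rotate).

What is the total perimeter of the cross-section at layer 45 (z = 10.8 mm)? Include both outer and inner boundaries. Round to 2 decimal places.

At z = 10.8 mm: the cube (footprint 6.5×19.5) is included at this height (perimeter 52.00 mm); the r=11.5 cylinder at (3, 13.5) contributes a regular 16-gon of circumradius 11.5 (perimeter = 2·16·11.500·sin(180°/16) = 71.79 mm); the cube at (8, 8) is not intersected at this z (z outside [1, 9]); Taking the union: the regions partially overlap (shared area 111.64 mm²), so the edge portions inside another operand are dropped and the merged outline is re-measured after clipping — boundary = 76.96 mm. Overall, the cross-section is a single solid region. Total boundary length (outer) = 76.96 mm.

76.96 mm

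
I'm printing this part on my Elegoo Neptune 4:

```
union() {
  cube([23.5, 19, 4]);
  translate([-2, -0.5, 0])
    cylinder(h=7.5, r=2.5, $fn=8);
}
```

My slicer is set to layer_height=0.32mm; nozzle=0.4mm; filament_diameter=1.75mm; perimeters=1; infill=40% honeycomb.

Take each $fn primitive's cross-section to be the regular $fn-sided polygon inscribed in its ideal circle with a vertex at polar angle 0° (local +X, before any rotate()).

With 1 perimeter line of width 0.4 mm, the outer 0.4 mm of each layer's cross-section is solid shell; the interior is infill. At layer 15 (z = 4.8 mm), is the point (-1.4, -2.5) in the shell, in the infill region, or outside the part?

At z = 4.8 mm: the cube does not reach this height (z outside [0, 4]); the cylinder at (-2, -0.5): section is a regular 8-gon, circumradius r=2.5; Taking the union: only the r=2.5 cylinder at (-2, -0.5) is present, so the union is just that shape — 1 connected region. Overall, the cross-section is a single solid region. The nearest boundary edge runs (-2.00, -3.00)→(-0.23, -2.27); distance from the point to it = 0.23 mm. The point is inside the cross-section, 0.23 mm from the nearest boundary — within the 0.4 mm shell band (1 × 0.4).

shell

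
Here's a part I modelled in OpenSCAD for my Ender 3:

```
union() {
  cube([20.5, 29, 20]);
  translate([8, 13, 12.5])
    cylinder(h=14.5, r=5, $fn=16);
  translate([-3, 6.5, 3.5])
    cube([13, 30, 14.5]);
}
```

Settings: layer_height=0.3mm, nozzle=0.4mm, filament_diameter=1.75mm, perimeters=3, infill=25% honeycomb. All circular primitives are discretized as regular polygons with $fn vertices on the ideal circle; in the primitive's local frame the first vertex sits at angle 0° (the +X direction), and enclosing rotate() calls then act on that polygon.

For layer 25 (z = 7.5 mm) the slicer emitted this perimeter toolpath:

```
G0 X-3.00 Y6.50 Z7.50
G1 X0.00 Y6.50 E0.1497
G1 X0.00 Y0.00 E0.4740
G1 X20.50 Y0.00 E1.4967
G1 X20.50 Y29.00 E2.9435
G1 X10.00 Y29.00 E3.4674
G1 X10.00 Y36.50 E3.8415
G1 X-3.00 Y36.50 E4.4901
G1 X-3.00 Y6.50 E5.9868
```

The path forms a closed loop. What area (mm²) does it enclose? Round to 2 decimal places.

Apply the shoelace formula to the sequence of (X, Y) vertices; enclosed area = 759.50 mm².

759.50 mm²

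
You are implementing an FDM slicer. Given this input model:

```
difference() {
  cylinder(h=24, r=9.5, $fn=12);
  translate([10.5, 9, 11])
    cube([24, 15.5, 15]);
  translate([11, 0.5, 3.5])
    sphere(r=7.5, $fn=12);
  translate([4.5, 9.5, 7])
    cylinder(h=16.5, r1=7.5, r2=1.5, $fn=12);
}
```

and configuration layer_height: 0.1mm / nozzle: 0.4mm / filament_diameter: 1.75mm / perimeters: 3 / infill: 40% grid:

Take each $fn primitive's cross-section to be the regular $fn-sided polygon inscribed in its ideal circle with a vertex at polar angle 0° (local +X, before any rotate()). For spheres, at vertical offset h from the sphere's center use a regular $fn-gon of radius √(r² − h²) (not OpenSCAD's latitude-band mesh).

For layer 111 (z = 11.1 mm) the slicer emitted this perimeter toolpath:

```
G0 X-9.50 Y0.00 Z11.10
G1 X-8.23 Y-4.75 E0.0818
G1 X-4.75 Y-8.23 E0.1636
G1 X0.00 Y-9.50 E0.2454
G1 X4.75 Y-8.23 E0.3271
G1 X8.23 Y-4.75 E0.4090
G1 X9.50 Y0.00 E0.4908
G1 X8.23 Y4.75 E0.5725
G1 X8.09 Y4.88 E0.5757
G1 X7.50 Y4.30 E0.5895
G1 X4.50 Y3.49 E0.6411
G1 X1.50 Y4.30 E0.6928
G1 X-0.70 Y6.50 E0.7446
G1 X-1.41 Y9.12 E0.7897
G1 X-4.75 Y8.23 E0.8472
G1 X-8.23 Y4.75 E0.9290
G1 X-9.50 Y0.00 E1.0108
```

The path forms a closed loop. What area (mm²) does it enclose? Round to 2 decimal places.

Apply the shoelace formula to the sequence of (X, Y) vertices; enclosed area = 237.19 mm².

237.19 mm²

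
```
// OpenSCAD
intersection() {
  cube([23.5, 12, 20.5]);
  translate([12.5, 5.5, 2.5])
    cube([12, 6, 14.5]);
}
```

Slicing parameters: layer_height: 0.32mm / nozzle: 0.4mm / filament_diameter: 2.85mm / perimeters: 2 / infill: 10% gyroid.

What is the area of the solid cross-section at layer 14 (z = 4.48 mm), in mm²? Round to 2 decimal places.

66.00 mm²

At z = 4.48 mm: the cube (footprint 23.5×12) is included at this height (area 282.00 mm²); the 12×6 cube at (12.5, 5.5) contributes its full rectangle (area 72.00 mm²); After intersecting: the 12×6 cube at (12.5, 5.5) partially overlaps the 23.5×12 cube; clipping to the common part keeps 66.00 mm² — area = 66.00 mm². Overall, the cross-section is a single solid region. Net area = 66.00 mm².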